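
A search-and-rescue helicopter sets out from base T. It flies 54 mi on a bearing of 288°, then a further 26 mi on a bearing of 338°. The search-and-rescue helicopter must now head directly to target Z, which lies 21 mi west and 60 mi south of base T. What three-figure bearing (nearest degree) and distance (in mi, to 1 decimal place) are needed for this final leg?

Leg 1 (288°, 54 mi): east 54 sin 288° = -51.36, north 54 cos 288° = 16.69
Leg 2 (338°, 26 mi): east 26 sin 338° = -9.74, north 26 cos 338° = 24.11
Current position: (-61.10, 40.79). Target: (-21, -60). Remaining: Δeast = 40.10, Δnorth = -100.79.
Bearing = atan2(40.10, -100.79) mod 360° = 158.31°; distance = √((40.10)² + (-100.79)²) = 108.476 mi.

158°, 108.5 mi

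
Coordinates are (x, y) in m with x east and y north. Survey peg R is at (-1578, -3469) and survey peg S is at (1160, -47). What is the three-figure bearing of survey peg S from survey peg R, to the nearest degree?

Δeast = 1160 − -1578 = 2738.00; Δnorth = -47 − -3469 = 3422.00.
Bearing = atan2(Δeast, Δnorth) mod 360° = 38.66° ≈ 039°.

039°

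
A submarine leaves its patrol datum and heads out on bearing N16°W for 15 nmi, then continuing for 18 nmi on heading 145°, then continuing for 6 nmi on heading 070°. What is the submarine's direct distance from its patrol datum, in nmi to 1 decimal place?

Leg 1 (N16°W, 15 nmi): east 15 sin 344° = -4.13, north 15 cos 344° = 14.42
Leg 2 (145°, 18 nmi): east 18 sin 145° = 10.32, north 18 cos 145° = -14.74
Leg 3 (070°, 6 nmi): east 6 sin 70° = 5.64, north 6 cos 70° = 2.05
Net: 11.83 east, 1.73 north. Distance = √((11.83)² + (1.73)²) = 11.953 nmi.

12.0 nmi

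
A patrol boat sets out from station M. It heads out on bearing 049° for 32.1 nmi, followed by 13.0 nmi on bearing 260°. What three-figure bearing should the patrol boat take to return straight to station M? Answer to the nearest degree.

211°

Leg 1 (049°, 32.1 nmi): east 32.1 sin 49° = 24.23, north 32.1 cos 49° = 21.06
Leg 2 (260°, 13.0 nmi): east 13.0 sin 260° = -12.80, north 13.0 cos 260° = -2.26
Net displacement: 11.42 east, 18.80 north. Direction back to start is (-11.42, -18.80): bearing = atan2(-11.42, -18.80) mod 360° = 211.28° ≈ 211°.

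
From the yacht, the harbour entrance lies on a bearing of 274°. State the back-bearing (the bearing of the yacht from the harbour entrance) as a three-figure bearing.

094°

Back-bearing = 274° − 180° = 094°.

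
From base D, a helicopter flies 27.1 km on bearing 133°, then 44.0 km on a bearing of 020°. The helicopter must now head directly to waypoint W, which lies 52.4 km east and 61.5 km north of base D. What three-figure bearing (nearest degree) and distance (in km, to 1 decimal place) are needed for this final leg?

024°, 42.4 km

Leg 1 (133°, 27.1 km): east 27.1 sin 133° = 19.82, north 27.1 cos 133° = -18.48
Leg 2 (020°, 44.0 km): east 44.0 sin 20° = 15.05, north 44.0 cos 20° = 41.35
Current position: (34.87, 22.86). Target: (52.4, 61.5). Remaining: Δeast = 17.53, Δnorth = 38.64.
Bearing = atan2(17.53, 38.64) mod 360° = 24.41°; distance = √((17.53)² + (38.64)²) = 42.427 km.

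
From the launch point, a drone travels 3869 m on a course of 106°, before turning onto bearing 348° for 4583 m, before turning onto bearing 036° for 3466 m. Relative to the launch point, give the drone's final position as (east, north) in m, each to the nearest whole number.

Leg 1 (106°, 3869 m): east 3869 sin 106° = 3719.12, north 3869 cos 106° = -1066.44
Leg 2 (348°, 4583 m): east 4583 sin 348° = -952.86, north 4583 cos 348° = 4482.85
Leg 3 (036°, 3466 m): east 3466 sin 36° = 2037.26, north 3466 cos 36° = 2804.05
Summing: 4803.53 m east, 6220.46 m north → (4804, 6220).

(4804, 6220)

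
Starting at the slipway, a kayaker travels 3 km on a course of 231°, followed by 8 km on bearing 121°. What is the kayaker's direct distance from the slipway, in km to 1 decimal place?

Leg 1 (231°, 3 km): east 3 sin 231° = -2.33, north 3 cos 231° = -1.89
Leg 2 (121°, 8 km): east 8 sin 121° = 6.86, north 8 cos 121° = -4.12
Net: 4.53 east, -6.01 north. Distance = √((4.53)² + (-6.01)²) = 7.522 km.

7.5 km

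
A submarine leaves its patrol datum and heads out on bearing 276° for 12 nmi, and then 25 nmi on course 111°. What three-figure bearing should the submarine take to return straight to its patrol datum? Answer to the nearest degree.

304°

Leg 1 (276°, 12 nmi): east 12 sin 276° = -11.93, north 12 cos 276° = 1.25
Leg 2 (111°, 25 nmi): east 25 sin 111° = 23.34, north 25 cos 111° = -8.96
Net displacement: 11.41 east, -7.70 north. Direction back to start is (-11.41, 7.70): bearing = atan2(-11.41, 7.70) mod 360° = 304.04° ≈ 304°.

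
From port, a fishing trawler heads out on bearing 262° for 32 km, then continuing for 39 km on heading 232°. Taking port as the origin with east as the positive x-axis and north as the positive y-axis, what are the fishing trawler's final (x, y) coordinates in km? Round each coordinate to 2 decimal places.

(-62.42, -28.46)

Leg 1 (262°, 32 km): east 32 sin 262° = -31.69, north 32 cos 262° = -4.45
Leg 2 (232°, 39 km): east 39 sin 232° = -30.73, north 39 cos 232° = -24.01
Summing: -62.42 km east, -28.46 km north → (-62.42, -28.46).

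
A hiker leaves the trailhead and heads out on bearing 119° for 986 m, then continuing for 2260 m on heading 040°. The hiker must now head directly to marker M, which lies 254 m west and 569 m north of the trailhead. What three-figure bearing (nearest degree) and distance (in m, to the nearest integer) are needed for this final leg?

Leg 1 (119°, 986 m): east 986 sin 119° = 862.38, north 986 cos 119° = -478.02
Leg 2 (040°, 2260 m): east 2260 sin 40° = 1452.70, north 2260 cos 40° = 1731.26
Current position: (2315.08, 1253.24). Target: (-254, 569). Remaining: Δeast = -2569.08, Δnorth = -684.24.
Bearing = atan2(-2569.08, -684.24) mod 360° = 255.09°; distance = √((-2569.08)² + (-684.24)²) = 2658.633 m.

255°, 2659 m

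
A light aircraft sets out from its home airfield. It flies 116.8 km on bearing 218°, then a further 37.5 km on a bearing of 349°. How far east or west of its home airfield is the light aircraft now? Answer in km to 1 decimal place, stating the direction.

Leg 1 (218°, 116.8 km): east 116.8 sin 218° = -71.91, north 116.8 cos 218° = -92.04
Leg 2 (349°, 37.5 km): east 37.5 sin 349° = -7.16, north 37.5 cos 349° = 36.81
Net east component: -79.06 km.

79.1 km west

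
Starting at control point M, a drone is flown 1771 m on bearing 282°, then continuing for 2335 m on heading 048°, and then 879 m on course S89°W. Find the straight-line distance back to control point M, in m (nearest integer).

2106 m

Leg 1 (282°, 1771 m): east 1771 sin 282° = -1732.30, north 1771 cos 282° = 368.21
Leg 2 (048°, 2335 m): east 2335 sin 48° = 1735.24, north 2335 cos 48° = 1562.42
Leg 3 (S89°W, 879 m): east 879 sin 269° = -878.87, north 879 cos 269° = -15.34
Net: -875.92 east, 1915.29 north. Distance = √((-875.92)² + (1915.29)²) = 2106.081 m.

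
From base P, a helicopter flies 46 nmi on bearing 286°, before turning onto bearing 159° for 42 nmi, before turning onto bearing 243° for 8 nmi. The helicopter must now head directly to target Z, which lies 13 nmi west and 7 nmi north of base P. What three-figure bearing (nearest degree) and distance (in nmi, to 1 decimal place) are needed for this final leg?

Leg 1 (286°, 46 nmi): east 46 sin 286° = -44.22, north 46 cos 286° = 12.68
Leg 2 (159°, 42 nmi): east 42 sin 159° = 15.05, north 42 cos 159° = -39.21
Leg 3 (243°, 8 nmi): east 8 sin 243° = -7.13, north 8 cos 243° = -3.63
Current position: (-36.29, -30.16). Target: (-13, 7). Remaining: Δeast = 23.29, Δnorth = 37.16.
Bearing = atan2(23.29, 37.16) mod 360° = 32.08°; distance = √((23.29)² + (37.16)²) = 43.860 nmi.

032°, 43.9 nmi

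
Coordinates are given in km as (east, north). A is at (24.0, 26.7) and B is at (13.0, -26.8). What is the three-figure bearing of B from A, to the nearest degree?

192°

Δeast = 13.0 − 24.0 = -11.00; Δnorth = -26.8 − 26.7 = -53.50.
Bearing = atan2(Δeast, Δnorth) mod 360° = 191.62° ≈ 192°.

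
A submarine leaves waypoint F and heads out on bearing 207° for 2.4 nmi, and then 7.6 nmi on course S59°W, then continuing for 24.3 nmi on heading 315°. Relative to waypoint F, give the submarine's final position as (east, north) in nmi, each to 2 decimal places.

(-24.79, 11.13)

Leg 1 (207°, 2.4 nmi): east 2.4 sin 207° = -1.09, north 2.4 cos 207° = -2.14
Leg 2 (S59°W, 7.6 nmi): east 7.6 sin 239° = -6.51, north 7.6 cos 239° = -3.91
Leg 3 (315°, 24.3 nmi): east 24.3 sin 315° = -17.18, north 24.3 cos 315° = 17.18
Summing: -24.79 nmi east, 11.13 nmi north → (-24.79, 11.13).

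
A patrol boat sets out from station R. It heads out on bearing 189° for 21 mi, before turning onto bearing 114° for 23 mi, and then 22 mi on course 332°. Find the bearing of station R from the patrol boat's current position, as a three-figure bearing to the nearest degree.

Leg 1 (189°, 21 mi): east 21 sin 189° = -3.29, north 21 cos 189° = -20.74
Leg 2 (114°, 23 mi): east 23 sin 114° = 21.01, north 23 cos 114° = -9.35
Leg 3 (332°, 22 mi): east 22 sin 332° = -10.33, north 22 cos 332° = 19.42
Net displacement: 7.40 east, -10.67 north. Direction back to start is (-7.40, 10.67): bearing = atan2(-7.40, 10.67) mod 360° = 325.27° ≈ 325°.

325°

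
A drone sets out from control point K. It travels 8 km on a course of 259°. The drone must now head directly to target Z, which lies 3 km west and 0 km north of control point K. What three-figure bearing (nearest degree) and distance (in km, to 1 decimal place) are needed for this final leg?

073°, 5.1 km

Leg 1 (259°, 8 km): east 8 sin 259° = -7.85, north 8 cos 259° = -1.53
Current position: (-7.85, -1.53). Target: (-3, 0). Remaining: Δeast = 4.85, Δnorth = 1.53.
Bearing = atan2(4.85, 1.53) mod 360° = 72.54°; distance = √((4.85)² + (1.53)²) = 5.087 km.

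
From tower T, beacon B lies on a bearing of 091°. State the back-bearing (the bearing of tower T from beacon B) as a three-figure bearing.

271°

Back-bearing = 091° + 180° = 271°.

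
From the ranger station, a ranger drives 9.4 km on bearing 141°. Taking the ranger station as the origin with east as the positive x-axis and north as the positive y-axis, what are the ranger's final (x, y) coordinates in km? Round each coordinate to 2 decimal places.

(5.92, -7.31)

Leg 1 (141°, 9.4 km): east 9.4 sin 141° = 5.92, north 9.4 cos 141° = -7.31
Summing: 5.92 km east, -7.31 km north → (5.92, -7.31).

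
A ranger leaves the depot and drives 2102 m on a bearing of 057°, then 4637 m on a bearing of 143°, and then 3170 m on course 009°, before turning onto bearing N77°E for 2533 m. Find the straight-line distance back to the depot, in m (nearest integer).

Leg 1 (057°, 2102 m): east 2102 sin 57° = 1762.89, north 2102 cos 57° = 1144.83
Leg 2 (143°, 4637 m): east 4637 sin 143° = 2790.62, north 4637 cos 143° = -3703.27
Leg 3 (009°, 3170 m): east 3170 sin 9° = 495.90, north 3170 cos 9° = 3130.97
Leg 4 (N77°E, 2533 m): east 2533 sin 77° = 2468.08, north 2533 cos 77° = 569.80
Net: 7517.48 east, 1142.33 north. Distance = √((7517.48)² + (1142.33)²) = 7603.776 m.

7604 m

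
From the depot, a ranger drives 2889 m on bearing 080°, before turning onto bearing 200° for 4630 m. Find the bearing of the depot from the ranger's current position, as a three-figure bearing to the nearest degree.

Leg 1 (080°, 2889 m): east 2889 sin 80° = 2845.11, north 2889 cos 80° = 501.67
Leg 2 (200°, 4630 m): east 4630 sin 200° = -1583.55, north 4630 cos 200° = -4350.78
Net displacement: 1261.56 east, -3849.11 north. Direction back to start is (-1261.56, 3849.11): bearing = atan2(-1261.56, 3849.11) mod 360° = 341.85° ≈ 342°.

342°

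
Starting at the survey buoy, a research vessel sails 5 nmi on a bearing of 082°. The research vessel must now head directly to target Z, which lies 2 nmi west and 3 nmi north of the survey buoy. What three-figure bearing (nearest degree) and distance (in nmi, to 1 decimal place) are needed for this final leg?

Leg 1 (082°, 5 nmi): east 5 sin 82° = 4.95, north 5 cos 82° = 0.70
Current position: (4.95, 0.70). Target: (-2, 3). Remaining: Δeast = -6.95, Δnorth = 2.30.
Bearing = atan2(-6.95, 2.30) mod 360° = 288.34°; distance = √((-6.95)² + (2.30)²) = 7.323 nmi.

288°, 7.3 nmi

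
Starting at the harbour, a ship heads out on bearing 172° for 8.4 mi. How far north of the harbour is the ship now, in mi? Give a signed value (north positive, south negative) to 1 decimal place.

-8.3 mi

Leg 1 (172°, 8.4 mi): east 8.4 sin 172° = 1.17, north 8.4 cos 172° = -8.32
Net north component: -8.32 mi.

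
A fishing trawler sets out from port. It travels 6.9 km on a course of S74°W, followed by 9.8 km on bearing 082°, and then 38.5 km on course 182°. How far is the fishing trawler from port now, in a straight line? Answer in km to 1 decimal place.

39.1 km

Leg 1 (S74°W, 6.9 km): east 6.9 sin 254° = -6.63, north 6.9 cos 254° = -1.90
Leg 2 (082°, 9.8 km): east 9.8 sin 82° = 9.70, north 9.8 cos 82° = 1.36
Leg 3 (182°, 38.5 km): east 38.5 sin 182° = -1.34, north 38.5 cos 182° = -38.48
Net: 1.73 east, -39.01 north. Distance = √((1.73)² + (-39.01)²) = 39.053 km.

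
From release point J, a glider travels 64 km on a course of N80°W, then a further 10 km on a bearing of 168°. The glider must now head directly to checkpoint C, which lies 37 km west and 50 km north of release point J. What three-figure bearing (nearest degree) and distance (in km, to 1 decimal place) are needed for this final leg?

026°, 54.2 km

Leg 1 (N80°W, 64 km): east 64 sin 280° = -63.03, north 64 cos 280° = 11.11
Leg 2 (168°, 10 km): east 10 sin 168° = 2.08, north 10 cos 168° = -9.78
Current position: (-60.95, 1.33). Target: (-37, 50). Remaining: Δeast = 23.95, Δnorth = 48.67.
Bearing = atan2(23.95, 48.67) mod 360° = 26.20°; distance = √((23.95)² + (48.67)²) = 54.241 km.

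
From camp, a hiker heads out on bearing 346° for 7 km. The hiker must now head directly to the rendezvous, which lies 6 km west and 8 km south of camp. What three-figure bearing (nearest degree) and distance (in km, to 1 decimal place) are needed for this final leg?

Leg 1 (346°, 7 km): east 7 sin 346° = -1.69, north 7 cos 346° = 6.79
Current position: (-1.69, 6.79). Target: (-6, -8). Remaining: Δeast = -4.31, Δnorth = -14.79.
Bearing = atan2(-4.31, -14.79) mod 360° = 196.23°; distance = √((-4.31)² + (-14.79)²) = 15.406 km.

196°, 15.4 km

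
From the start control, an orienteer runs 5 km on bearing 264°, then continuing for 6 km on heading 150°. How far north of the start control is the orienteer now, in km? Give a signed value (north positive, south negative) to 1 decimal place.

Leg 1 (264°, 5 km): east 5 sin 264° = -4.97, north 5 cos 264° = -0.52
Leg 2 (150°, 6 km): east 6 sin 150° = 3.00, north 6 cos 150° = -5.20
Net north component: -5.72 km.

-5.7 km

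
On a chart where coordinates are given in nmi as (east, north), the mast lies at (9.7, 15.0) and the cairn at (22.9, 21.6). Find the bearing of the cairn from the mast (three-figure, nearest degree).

Δeast = 22.9 − 9.7 = 13.20; Δnorth = 21.6 − 15.0 = 6.60.
Bearing = atan2(Δeast, Δnorth) mod 360° = 63.43° ≈ 063°.

063°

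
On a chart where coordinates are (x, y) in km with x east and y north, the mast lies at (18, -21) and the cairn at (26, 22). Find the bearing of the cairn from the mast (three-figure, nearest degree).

Δeast = 26 − 18 = 8.00; Δnorth = 22 − -21 = 43.00.
Bearing = atan2(Δeast, Δnorth) mod 360° = 10.54° ≈ 011°.

011°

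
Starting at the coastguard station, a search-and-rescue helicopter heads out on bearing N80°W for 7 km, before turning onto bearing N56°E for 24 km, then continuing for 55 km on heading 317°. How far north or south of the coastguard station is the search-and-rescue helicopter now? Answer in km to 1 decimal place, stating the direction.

Leg 1 (N80°W, 7 km): east 7 sin 280° = -6.89, north 7 cos 280° = 1.22
Leg 2 (N56°E, 24 km): east 24 sin 56° = 19.90, north 24 cos 56° = 13.42
Leg 3 (317°, 55 km): east 55 sin 317° = -37.51, north 55 cos 317° = 40.22
Net north component: 54.86 km.

54.9 km north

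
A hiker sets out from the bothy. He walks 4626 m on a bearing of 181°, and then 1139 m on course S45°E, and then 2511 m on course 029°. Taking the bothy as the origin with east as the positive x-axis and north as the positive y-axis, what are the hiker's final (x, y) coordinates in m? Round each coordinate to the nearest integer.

(1942, -3235)

Leg 1 (181°, 4626 m): east 4626 sin 181° = -80.73, north 4626 cos 181° = -4625.30
Leg 2 (S45°E, 1139 m): east 1139 sin 135° = 805.39, north 1139 cos 135° = -805.39
Leg 3 (029°, 2511 m): east 2511 sin 29° = 1217.36, north 2511 cos 29° = 2196.17
Summing: 1942.02 m east, -3234.52 m north → (1942, -3235).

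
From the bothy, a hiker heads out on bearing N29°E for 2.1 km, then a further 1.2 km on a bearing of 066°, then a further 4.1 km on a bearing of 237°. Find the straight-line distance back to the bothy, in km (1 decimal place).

Leg 1 (N29°E, 2.1 km): east 2.1 sin 29° = 1.02, north 2.1 cos 29° = 1.84
Leg 2 (066°, 1.2 km): east 1.2 sin 66° = 1.10, north 1.2 cos 66° = 0.49
Leg 3 (237°, 4.1 km): east 4.1 sin 237° = -3.44, north 4.1 cos 237° = -2.23
Net: -1.32 east, 0.09 north. Distance = √((-1.32)² + (0.09)²) = 1.327 km.

1.3 km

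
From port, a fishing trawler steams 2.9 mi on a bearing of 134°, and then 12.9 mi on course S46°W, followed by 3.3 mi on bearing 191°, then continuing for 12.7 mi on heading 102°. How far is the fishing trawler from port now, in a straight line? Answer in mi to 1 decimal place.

17.5 mi

Leg 1 (134°, 2.9 mi): east 2.9 sin 134° = 2.09, north 2.9 cos 134° = -2.01
Leg 2 (S46°W, 12.9 mi): east 12.9 sin 226° = -9.28, north 12.9 cos 226° = -8.96
Leg 3 (191°, 3.3 mi): east 3.3 sin 191° = -0.63, north 3.3 cos 191° = -3.24
Leg 4 (102°, 12.7 mi): east 12.7 sin 102° = 12.42, north 12.7 cos 102° = -2.64
Net: 4.60 east, -16.86 north. Distance = √((4.60)² + (-16.86)²) = 17.472 mi.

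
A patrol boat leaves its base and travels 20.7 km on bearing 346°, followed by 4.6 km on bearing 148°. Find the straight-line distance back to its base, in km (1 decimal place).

16.4 km

Leg 1 (346°, 20.7 km): east 20.7 sin 346° = -5.01, north 20.7 cos 346° = 20.09
Leg 2 (148°, 4.6 km): east 4.6 sin 148° = 2.44, north 4.6 cos 148° = -3.90
Net: -2.57 east, 16.18 north. Distance = √((-2.57)² + (16.18)²) = 16.387 km.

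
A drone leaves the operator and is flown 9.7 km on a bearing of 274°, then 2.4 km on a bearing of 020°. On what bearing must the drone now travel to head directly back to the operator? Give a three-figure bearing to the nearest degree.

Leg 1 (274°, 9.7 km): east 9.7 sin 274° = -9.68, north 9.7 cos 274° = 0.68
Leg 2 (020°, 2.4 km): east 2.4 sin 20° = 0.82, north 2.4 cos 20° = 2.26
Net displacement: -8.86 east, 2.93 north. Direction back to start is (8.86, -2.93): bearing = atan2(8.86, -2.93) mod 360° = 108.32° ≈ 108°.

108°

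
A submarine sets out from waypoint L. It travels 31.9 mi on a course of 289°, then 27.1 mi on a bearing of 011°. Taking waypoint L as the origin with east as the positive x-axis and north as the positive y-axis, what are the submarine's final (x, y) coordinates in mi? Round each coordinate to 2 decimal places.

(-24.99, 36.99)

Leg 1 (289°, 31.9 mi): east 31.9 sin 289° = -30.16, north 31.9 cos 289° = 10.39
Leg 2 (011°, 27.1 mi): east 27.1 sin 11° = 5.17, north 27.1 cos 11° = 26.60
Summing: -24.99 mi east, 36.99 mi north → (-24.99, 36.99).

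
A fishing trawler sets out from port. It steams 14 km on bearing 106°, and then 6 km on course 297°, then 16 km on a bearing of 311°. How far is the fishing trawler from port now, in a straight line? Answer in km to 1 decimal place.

Leg 1 (106°, 14 km): east 14 sin 106° = 13.46, north 14 cos 106° = -3.86
Leg 2 (297°, 6 km): east 6 sin 297° = -5.35, north 6 cos 297° = 2.72
Leg 3 (311°, 16 km): east 16 sin 311° = -12.08, north 16 cos 311° = 10.50
Net: -3.96 east, 9.36 north. Distance = √((-3.96)² + (9.36)²) = 10.166 km.

10.2 km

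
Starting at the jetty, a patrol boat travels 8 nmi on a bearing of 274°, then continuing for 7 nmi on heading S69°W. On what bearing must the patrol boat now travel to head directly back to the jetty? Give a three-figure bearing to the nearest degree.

082°

Leg 1 (274°, 8 nmi): east 8 sin 274° = -7.98, north 8 cos 274° = 0.56
Leg 2 (S69°W, 7 nmi): east 7 sin 249° = -6.54, north 7 cos 249° = -2.51
Net displacement: -14.52 east, -1.95 north. Direction back to start is (14.52, 1.95): bearing = atan2(14.52, 1.95) mod 360° = 82.35° ≈ 082°.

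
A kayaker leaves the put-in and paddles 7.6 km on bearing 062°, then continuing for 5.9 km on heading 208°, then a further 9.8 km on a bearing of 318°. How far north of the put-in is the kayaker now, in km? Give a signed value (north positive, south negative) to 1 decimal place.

5.6 km

Leg 1 (062°, 7.6 km): east 7.6 sin 62° = 6.71, north 7.6 cos 62° = 3.57
Leg 2 (208°, 5.9 km): east 5.9 sin 208° = -2.77, north 5.9 cos 208° = -5.21
Leg 3 (318°, 9.8 km): east 9.8 sin 318° = -6.56, north 9.8 cos 318° = 7.28
Net north component: 5.64 km.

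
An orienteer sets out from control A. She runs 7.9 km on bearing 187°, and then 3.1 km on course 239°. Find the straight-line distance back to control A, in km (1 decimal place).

Leg 1 (187°, 7.9 km): east 7.9 sin 187° = -0.96, north 7.9 cos 187° = -7.84
Leg 2 (239°, 3.1 km): east 3.1 sin 239° = -2.66, north 3.1 cos 239° = -1.60
Net: -3.62 east, -9.44 north. Distance = √((-3.62)² + (-9.44)²) = 10.108 km.

10.1 km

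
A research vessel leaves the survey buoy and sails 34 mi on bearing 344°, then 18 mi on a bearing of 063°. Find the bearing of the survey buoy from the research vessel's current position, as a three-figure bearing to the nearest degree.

Leg 1 (344°, 34 mi): east 34 sin 344° = -9.37, north 34 cos 344° = 32.68
Leg 2 (063°, 18 mi): east 18 sin 63° = 16.04, north 18 cos 63° = 8.17
Net displacement: 6.67 east, 40.85 north. Direction back to start is (-6.67, -40.85): bearing = atan2(-6.67, -40.85) mod 360° = 189.27° ≈ 189°.

189°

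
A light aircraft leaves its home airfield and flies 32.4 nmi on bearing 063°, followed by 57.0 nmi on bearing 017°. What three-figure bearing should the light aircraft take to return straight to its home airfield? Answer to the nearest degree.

Leg 1 (063°, 32.4 nmi): east 32.4 sin 63° = 28.87, north 32.4 cos 63° = 14.71
Leg 2 (017°, 57.0 nmi): east 57.0 sin 17° = 16.67, north 57.0 cos 17° = 54.51
Net displacement: 45.53 east, 69.22 north. Direction back to start is (-45.53, -69.22): bearing = atan2(-45.53, -69.22) mod 360° = 213.34° ≈ 213°.

213°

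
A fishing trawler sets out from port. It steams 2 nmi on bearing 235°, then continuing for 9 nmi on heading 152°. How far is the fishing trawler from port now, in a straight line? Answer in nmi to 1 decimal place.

9.5 nmi

Leg 1 (235°, 2 nmi): east 2 sin 235° = -1.64, north 2 cos 235° = -1.15
Leg 2 (152°, 9 nmi): east 9 sin 152° = 4.23, north 9 cos 152° = -7.95
Net: 2.59 east, -9.09 north. Distance = √((2.59)² + (-9.09)²) = 9.454 nmi.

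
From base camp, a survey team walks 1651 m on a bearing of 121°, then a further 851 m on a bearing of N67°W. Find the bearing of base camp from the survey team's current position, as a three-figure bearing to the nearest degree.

Leg 1 (121°, 1651 m): east 1651 sin 121° = 1415.18, north 1651 cos 121° = -850.33
Leg 2 (N67°W, 851 m): east 851 sin 293° = -783.35, north 851 cos 293° = 332.51
Net displacement: 631.83 east, -517.82 north. Direction back to start is (-631.83, 517.82): bearing = atan2(-631.83, 517.82) mod 360° = 309.34° ≈ 309°.

309°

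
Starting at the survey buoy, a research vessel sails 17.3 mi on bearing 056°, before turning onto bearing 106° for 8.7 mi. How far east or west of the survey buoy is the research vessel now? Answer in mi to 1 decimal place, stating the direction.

22.7 mi east

Leg 1 (056°, 17.3 mi): east 17.3 sin 56° = 14.34, north 17.3 cos 56° = 9.67
Leg 2 (106°, 8.7 mi): east 8.7 sin 106° = 8.36, north 8.7 cos 106° = -2.40
Net east component: 22.71 mi.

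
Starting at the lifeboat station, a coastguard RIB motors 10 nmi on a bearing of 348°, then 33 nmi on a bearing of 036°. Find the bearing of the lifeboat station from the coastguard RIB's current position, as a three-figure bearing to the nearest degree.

Leg 1 (348°, 10 nmi): east 10 sin 348° = -2.08, north 10 cos 348° = 9.78
Leg 2 (036°, 33 nmi): east 33 sin 36° = 19.40, north 33 cos 36° = 26.70
Net displacement: 17.32 east, 36.48 north. Direction back to start is (-17.32, -36.48): bearing = atan2(-17.32, -36.48) mod 360° = 205.40° ≈ 205°.

205°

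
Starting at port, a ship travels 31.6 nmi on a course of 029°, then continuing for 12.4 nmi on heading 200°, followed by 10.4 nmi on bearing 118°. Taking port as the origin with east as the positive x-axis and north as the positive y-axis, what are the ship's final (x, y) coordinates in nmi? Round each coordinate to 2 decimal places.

(20.26, 11.10)

Leg 1 (029°, 31.6 nmi): east 31.6 sin 29° = 15.32, north 31.6 cos 29° = 27.64
Leg 2 (200°, 12.4 nmi): east 12.4 sin 200° = -4.24, north 12.4 cos 200° = -11.65
Leg 3 (118°, 10.4 nmi): east 10.4 sin 118° = 9.18, north 10.4 cos 118° = -4.88
Summing: 20.26 nmi east, 11.10 nmi north → (20.26, 11.10).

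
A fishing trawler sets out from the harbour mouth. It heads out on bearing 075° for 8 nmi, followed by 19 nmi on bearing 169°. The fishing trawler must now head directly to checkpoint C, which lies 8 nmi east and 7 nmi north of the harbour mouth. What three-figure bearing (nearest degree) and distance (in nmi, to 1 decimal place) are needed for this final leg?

Leg 1 (075°, 8 nmi): east 8 sin 75° = 7.73, north 8 cos 75° = 2.07
Leg 2 (169°, 19 nmi): east 19 sin 169° = 3.63, north 19 cos 169° = -18.65
Current position: (11.35, -16.58). Target: (8, 7). Remaining: Δeast = -3.35, Δnorth = 23.58.
Bearing = atan2(-3.35, 23.58) mod 360° = 351.91°; distance = √((-3.35)² + (23.58)²) = 23.818 nmi.

352°, 23.8 nmi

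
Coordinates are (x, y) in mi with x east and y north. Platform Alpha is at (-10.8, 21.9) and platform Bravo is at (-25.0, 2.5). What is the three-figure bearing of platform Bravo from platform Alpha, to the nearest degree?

Δeast = -25.0 − -10.8 = -14.20; Δnorth = 2.5 − 21.9 = -19.40.
Bearing = atan2(Δeast, Δnorth) mod 360° = 216.20° ≈ 216°.

216°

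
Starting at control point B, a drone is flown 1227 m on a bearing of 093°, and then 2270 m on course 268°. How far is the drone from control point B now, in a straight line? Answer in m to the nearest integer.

1053 m

Leg 1 (093°, 1227 m): east 1227 sin 93° = 1225.32, north 1227 cos 93° = -64.22
Leg 2 (268°, 2270 m): east 2270 sin 268° = -2268.62, north 2270 cos 268° = -79.22
Net: -1043.30 east, -143.44 north. Distance = √((-1043.30)² + (-143.44)²) = 1053.113 m.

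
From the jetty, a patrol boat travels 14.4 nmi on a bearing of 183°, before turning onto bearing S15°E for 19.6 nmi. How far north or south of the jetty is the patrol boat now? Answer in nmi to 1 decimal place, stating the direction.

Leg 1 (183°, 14.4 nmi): east 14.4 sin 183° = -0.75, north 14.4 cos 183° = -14.38
Leg 2 (S15°E, 19.6 nmi): east 19.6 sin 165° = 5.07, north 19.6 cos 165° = -18.93
Net north component: -33.31 nmi.

33.3 nmi south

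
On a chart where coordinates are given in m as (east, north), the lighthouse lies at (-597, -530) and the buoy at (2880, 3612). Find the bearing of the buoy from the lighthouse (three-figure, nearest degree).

040°

Δeast = 2880 − -597 = 3477.00; Δnorth = 3612 − -530 = 4142.00.
Bearing = atan2(Δeast, Δnorth) mod 360° = 40.01° ≈ 040°.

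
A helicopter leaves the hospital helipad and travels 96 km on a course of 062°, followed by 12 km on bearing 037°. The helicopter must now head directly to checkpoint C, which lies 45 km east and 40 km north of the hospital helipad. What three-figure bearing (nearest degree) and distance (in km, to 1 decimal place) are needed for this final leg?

Leg 1 (062°, 96 km): east 96 sin 62° = 84.76, north 96 cos 62° = 45.07
Leg 2 (037°, 12 km): east 12 sin 37° = 7.22, north 12 cos 37° = 9.58
Current position: (91.98, 54.65). Target: (45, 40). Remaining: Δeast = -46.98, Δnorth = -14.65.
Bearing = atan2(-46.98, -14.65) mod 360° = 252.68°; distance = √((-46.98)² + (-14.65)²) = 49.217 km.

253°, 49.2 km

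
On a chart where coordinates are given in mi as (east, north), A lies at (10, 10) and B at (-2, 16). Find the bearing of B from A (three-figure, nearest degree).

Δeast = -2 − 10 = -12.00; Δnorth = 16 − 10 = 6.00.
Bearing = atan2(Δeast, Δnorth) mod 360° = 296.57° ≈ 297°.

297°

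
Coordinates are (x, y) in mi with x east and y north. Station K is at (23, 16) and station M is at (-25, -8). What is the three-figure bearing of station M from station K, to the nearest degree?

Δeast = -25 − 23 = -48.00; Δnorth = -8 − 16 = -24.00.
Bearing = atan2(Δeast, Δnorth) mod 360° = 243.43° ≈ 243°.

243°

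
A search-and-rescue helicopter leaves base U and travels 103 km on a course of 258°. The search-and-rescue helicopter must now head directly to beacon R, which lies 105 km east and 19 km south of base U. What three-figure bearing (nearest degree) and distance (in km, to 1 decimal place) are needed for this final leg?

Leg 1 (258°, 103 km): east 103 sin 258° = -100.75, north 103 cos 258° = -21.41
Current position: (-100.75, -21.41). Target: (105, -19). Remaining: Δeast = 205.75, Δnorth = 2.41.
Bearing = atan2(205.75, 2.41) mod 360° = 89.33°; distance = √((205.75)² + (2.41)²) = 205.763 km.

089°, 205.8 km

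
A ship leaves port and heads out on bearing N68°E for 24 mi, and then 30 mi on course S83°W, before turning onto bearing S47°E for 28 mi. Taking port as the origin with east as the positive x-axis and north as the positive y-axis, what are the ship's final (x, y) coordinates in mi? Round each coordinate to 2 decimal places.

Leg 1 (N68°E, 24 mi): east 24 sin 68° = 22.25, north 24 cos 68° = 8.99
Leg 2 (S83°W, 30 mi): east 30 sin 263° = -29.78, north 30 cos 263° = -3.66
Leg 3 (S47°E, 28 mi): east 28 sin 133° = 20.48, north 28 cos 133° = -19.10
Summing: 12.95 mi east, -13.76 mi north → (12.95, -13.76).

(12.95, -13.76)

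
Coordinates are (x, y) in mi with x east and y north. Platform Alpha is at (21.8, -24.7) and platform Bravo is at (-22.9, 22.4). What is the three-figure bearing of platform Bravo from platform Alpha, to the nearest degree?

Δeast = -22.9 − 21.8 = -44.70; Δnorth = 22.4 − -24.7 = 47.10.
Bearing = atan2(Δeast, Δnorth) mod 360° = 316.50° ≈ 316°.

316°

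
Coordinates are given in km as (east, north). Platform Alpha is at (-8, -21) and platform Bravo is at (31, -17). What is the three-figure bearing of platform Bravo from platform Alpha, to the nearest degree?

084°

Δeast = 31 − -8 = 39.00; Δnorth = -17 − -21 = 4.00.
Bearing = atan2(Δeast, Δnorth) mod 360° = 84.14° ≈ 084°.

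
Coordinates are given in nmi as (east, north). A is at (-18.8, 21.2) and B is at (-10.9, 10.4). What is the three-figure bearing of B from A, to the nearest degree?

144°

Δeast = -10.9 − -18.8 = 7.90; Δnorth = 10.4 − 21.2 = -10.80.
Bearing = atan2(Δeast, Δnorth) mod 360° = 143.82° ≈ 144°.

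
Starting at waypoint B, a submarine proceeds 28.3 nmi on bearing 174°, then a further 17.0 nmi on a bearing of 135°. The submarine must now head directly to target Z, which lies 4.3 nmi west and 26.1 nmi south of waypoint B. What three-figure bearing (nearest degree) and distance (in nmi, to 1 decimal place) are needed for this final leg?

Leg 1 (174°, 28.3 nmi): east 28.3 sin 174° = 2.96, north 28.3 cos 174° = -28.14
Leg 2 (135°, 17.0 nmi): east 17.0 sin 135° = 12.02, north 17.0 cos 135° = -12.02
Current position: (14.98, -40.17). Target: (-4.3, -26.1). Remaining: Δeast = -19.28, Δnorth = 14.07.
Bearing = atan2(-19.28, 14.07) mod 360° = 306.11°; distance = √((-19.28)² + (14.07)²) = 23.865 nmi.

306°, 23.9 nmi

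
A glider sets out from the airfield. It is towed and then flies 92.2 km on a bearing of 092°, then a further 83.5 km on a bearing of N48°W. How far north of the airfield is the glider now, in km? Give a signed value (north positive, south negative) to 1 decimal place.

52.7 km

Leg 1 (092°, 92.2 km): east 92.2 sin 92° = 92.14, north 92.2 cos 92° = -3.22
Leg 2 (N48°W, 83.5 km): east 83.5 sin 312° = -62.05, north 83.5 cos 312° = 55.87
Net north component: 52.65 km.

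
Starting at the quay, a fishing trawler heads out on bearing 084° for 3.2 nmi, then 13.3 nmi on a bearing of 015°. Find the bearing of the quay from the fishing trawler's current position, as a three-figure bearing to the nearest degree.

Leg 1 (084°, 3.2 nmi): east 3.2 sin 84° = 3.18, north 3.2 cos 84° = 0.33
Leg 2 (015°, 13.3 nmi): east 13.3 sin 15° = 3.44, north 13.3 cos 15° = 12.85
Net displacement: 6.62 east, 13.18 north. Direction back to start is (-6.62, -13.18): bearing = atan2(-6.62, -13.18) mod 360° = 206.68° ≈ 207°.

207°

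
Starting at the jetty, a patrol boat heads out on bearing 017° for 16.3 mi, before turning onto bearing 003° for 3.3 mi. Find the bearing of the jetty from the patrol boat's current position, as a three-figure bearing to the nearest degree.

Leg 1 (017°, 16.3 mi): east 16.3 sin 17° = 4.77, north 16.3 cos 17° = 15.59
Leg 2 (003°, 3.3 mi): east 3.3 sin 3° = 0.17, north 3.3 cos 3° = 3.30
Net displacement: 4.94 east, 18.88 north. Direction back to start is (-4.94, -18.88): bearing = atan2(-4.94, -18.88) mod 360° = 194.66° ≈ 195°.

195°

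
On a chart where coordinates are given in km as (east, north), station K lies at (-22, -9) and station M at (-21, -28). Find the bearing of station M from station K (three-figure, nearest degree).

Δeast = -21 − -22 = 1.00; Δnorth = -28 − -9 = -19.00.
Bearing = atan2(Δeast, Δnorth) mod 360° = 176.99° ≈ 177°.

177°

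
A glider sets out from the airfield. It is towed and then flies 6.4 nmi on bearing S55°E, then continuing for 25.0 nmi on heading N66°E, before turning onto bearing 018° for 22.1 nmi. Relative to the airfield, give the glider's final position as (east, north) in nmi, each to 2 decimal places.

(34.91, 27.52)

Leg 1 (S55°E, 6.4 nmi): east 6.4 sin 125° = 5.24, north 6.4 cos 125° = -3.67
Leg 2 (N66°E, 25.0 nmi): east 25.0 sin 66° = 22.84, north 25.0 cos 66° = 10.17
Leg 3 (018°, 22.1 nmi): east 22.1 sin 18° = 6.83, north 22.1 cos 18° = 21.02
Summing: 34.91 nmi east, 27.52 nmi north → (34.91, 27.52).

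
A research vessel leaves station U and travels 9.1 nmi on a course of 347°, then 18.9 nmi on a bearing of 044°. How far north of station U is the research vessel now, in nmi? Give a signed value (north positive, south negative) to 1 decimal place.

22.5 nmi

Leg 1 (347°, 9.1 nmi): east 9.1 sin 347° = -2.05, north 9.1 cos 347° = 8.87
Leg 2 (044°, 18.9 nmi): east 18.9 sin 44° = 13.13, north 18.9 cos 44° = 13.60
Net north component: 22.46 nmi.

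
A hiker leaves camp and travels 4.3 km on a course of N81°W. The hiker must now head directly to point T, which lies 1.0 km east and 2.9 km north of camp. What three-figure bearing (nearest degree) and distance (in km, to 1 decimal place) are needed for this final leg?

067°, 5.7 km

Leg 1 (N81°W, 4.3 km): east 4.3 sin 279° = -4.25, north 4.3 cos 279° = 0.67
Current position: (-4.25, 0.67). Target: (1.0, 2.9). Remaining: Δeast = 5.25, Δnorth = 2.23.
Bearing = atan2(5.25, 2.23) mod 360° = 67.00°; distance = √((5.25)² + (2.23)²) = 5.700 km.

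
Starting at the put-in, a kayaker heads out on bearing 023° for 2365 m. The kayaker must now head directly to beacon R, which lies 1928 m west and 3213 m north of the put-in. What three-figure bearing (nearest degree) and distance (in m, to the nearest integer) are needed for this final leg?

290°, 3034 m

Leg 1 (023°, 2365 m): east 2365 sin 23° = 924.08, north 2365 cos 23° = 2176.99
Current position: (924.08, 2176.99). Target: (-1928, 3213). Remaining: Δeast = -2852.08, Δnorth = 1036.01.
Bearing = atan2(-2852.08, 1036.01) mod 360° = 289.96°; distance = √((-2852.08)² + (1036.01)²) = 3034.413 m.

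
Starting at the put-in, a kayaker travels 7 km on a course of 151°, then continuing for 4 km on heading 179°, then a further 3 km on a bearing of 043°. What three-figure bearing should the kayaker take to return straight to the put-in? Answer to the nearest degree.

Leg 1 (151°, 7 km): east 7 sin 151° = 3.39, north 7 cos 151° = -6.12
Leg 2 (179°, 4 km): east 4 sin 179° = 0.07, north 4 cos 179° = -4.00
Leg 3 (043°, 3 km): east 3 sin 43° = 2.05, north 3 cos 43° = 2.19
Net displacement: 5.51 east, -7.93 north. Direction back to start is (-5.51, 7.93): bearing = atan2(-5.51, 7.93) mod 360° = 325.20° ≈ 325°.

325°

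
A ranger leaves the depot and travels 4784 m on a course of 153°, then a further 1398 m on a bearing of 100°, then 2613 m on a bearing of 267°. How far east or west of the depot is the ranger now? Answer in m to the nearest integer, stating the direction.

939 m east

Leg 1 (153°, 4784 m): east 4784 sin 153° = 2171.89, north 4784 cos 153° = -4262.58
Leg 2 (100°, 1398 m): east 1398 sin 100° = 1376.76, north 1398 cos 100° = -242.76
Leg 3 (267°, 2613 m): east 2613 sin 267° = -2609.42, north 2613 cos 267° = -136.75
Net east component: 939.23 m.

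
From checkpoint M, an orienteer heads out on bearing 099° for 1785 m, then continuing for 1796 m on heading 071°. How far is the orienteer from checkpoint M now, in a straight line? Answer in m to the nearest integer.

3475 m

Leg 1 (099°, 1785 m): east 1785 sin 99° = 1763.02, north 1785 cos 99° = -279.24
Leg 2 (071°, 1796 m): east 1796 sin 71° = 1698.15, north 1796 cos 71° = 584.72
Net: 3461.18 east, 305.48 north. Distance = √((3461.18)² + (305.48)²) = 3474.630 m.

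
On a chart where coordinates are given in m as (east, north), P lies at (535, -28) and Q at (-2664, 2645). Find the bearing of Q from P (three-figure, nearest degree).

310°

Δeast = -2664 − 535 = -3199.00; Δnorth = 2645 − -28 = 2673.00.
Bearing = atan2(Δeast, Δnorth) mod 360° = 309.88° ≈ 310°.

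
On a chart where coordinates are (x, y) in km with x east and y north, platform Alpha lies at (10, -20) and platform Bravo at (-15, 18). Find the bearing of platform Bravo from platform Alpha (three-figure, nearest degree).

327°

Δeast = -15 − 10 = -25.00; Δnorth = 18 − -20 = 38.00.
Bearing = atan2(Δeast, Δnorth) mod 360° = 326.66° ≈ 327°.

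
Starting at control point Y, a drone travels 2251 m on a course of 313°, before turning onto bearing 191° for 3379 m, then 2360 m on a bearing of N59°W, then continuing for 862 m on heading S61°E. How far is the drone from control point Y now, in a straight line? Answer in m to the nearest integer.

Leg 1 (313°, 2251 m): east 2251 sin 313° = -1646.28, north 2251 cos 313° = 1535.18
Leg 2 (191°, 3379 m): east 3379 sin 191° = -644.74, north 3379 cos 191° = -3316.92
Leg 3 (N59°W, 2360 m): east 2360 sin 301° = -2022.91, north 2360 cos 301° = 1215.49
Leg 4 (S61°E, 862 m): east 862 sin 119° = 753.92, north 862 cos 119° = -417.91
Net: -3560.01 east, -984.16 north. Distance = √((-3560.01)² + (-984.16)²) = 3693.543 m.

3694 m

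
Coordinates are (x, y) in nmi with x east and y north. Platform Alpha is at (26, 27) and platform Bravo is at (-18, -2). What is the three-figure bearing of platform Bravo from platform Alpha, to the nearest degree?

Δeast = -18 − 26 = -44.00; Δnorth = -2 − 27 = -29.00.
Bearing = atan2(Δeast, Δnorth) mod 360° = 236.61° ≈ 237°.

237°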